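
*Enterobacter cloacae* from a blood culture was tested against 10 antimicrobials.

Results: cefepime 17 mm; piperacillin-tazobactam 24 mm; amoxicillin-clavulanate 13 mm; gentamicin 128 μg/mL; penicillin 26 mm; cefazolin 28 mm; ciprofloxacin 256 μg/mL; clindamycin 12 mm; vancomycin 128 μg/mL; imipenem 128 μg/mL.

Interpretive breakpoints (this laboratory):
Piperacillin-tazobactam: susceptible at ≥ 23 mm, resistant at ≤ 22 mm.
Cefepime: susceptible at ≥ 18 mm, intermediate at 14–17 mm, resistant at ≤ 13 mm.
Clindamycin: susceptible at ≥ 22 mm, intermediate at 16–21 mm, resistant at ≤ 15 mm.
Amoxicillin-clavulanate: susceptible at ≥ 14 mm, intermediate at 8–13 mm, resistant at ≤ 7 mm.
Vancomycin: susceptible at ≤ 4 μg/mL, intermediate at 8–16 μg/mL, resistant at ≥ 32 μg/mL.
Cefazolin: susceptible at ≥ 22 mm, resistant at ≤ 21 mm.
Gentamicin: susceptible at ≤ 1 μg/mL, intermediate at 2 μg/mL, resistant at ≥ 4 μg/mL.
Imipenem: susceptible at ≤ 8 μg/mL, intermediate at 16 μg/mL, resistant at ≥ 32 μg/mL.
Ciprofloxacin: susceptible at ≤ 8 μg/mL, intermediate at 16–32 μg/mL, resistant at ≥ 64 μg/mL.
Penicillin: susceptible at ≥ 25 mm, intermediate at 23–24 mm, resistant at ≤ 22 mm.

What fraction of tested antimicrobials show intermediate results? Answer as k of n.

Cefepime (17 mm) in 14–17 mm → Intermediate
Piperacillin-tazobactam 24 mm: ≥ 23 mm — susceptible
Amoxicillin-clavulanate: 13 mm is in 8–13 mm ⇒ Intermediate
Gentamicin (128 μg/mL) ≥ 4 μg/mL ⇒ Resistant
Penicillin (26 mm) ≥ 25 mm ⇒ susceptible
Cefazolin 28 mm: ≥ 22 mm — susceptible
Ciprofloxacin (256 μg/mL) ≥ 64 μg/mL → Resistant
Clindamycin: 12 mm is ≤ 15 mm ⇒ resistant
Vancomycin: 128 μg/mL is ≥ 32 μg/mL ⇒ R
Imipenem 128 μg/mL: ≥ 32 μg/mL — resistant
Intermediate: 2/10

2 of 10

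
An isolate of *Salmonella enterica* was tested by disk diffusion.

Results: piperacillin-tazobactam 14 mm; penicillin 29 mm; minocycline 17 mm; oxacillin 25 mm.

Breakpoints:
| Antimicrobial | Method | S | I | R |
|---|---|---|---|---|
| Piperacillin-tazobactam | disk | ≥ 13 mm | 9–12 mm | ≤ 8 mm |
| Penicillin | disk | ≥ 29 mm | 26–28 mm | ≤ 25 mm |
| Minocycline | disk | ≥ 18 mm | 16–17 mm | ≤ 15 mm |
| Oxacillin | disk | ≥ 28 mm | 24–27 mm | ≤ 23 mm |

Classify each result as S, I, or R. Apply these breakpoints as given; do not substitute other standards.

Piperacillin-tazobactam (14 mm) ≥ 13 mm — S
Penicillin (29 mm) ≥ 29 mm → susceptible
Minocycline 17 mm: in 16–17 mm ⇒ I
Oxacillin 25 mm: in 24–27 mm ⇒ intermediate

S, S, I, I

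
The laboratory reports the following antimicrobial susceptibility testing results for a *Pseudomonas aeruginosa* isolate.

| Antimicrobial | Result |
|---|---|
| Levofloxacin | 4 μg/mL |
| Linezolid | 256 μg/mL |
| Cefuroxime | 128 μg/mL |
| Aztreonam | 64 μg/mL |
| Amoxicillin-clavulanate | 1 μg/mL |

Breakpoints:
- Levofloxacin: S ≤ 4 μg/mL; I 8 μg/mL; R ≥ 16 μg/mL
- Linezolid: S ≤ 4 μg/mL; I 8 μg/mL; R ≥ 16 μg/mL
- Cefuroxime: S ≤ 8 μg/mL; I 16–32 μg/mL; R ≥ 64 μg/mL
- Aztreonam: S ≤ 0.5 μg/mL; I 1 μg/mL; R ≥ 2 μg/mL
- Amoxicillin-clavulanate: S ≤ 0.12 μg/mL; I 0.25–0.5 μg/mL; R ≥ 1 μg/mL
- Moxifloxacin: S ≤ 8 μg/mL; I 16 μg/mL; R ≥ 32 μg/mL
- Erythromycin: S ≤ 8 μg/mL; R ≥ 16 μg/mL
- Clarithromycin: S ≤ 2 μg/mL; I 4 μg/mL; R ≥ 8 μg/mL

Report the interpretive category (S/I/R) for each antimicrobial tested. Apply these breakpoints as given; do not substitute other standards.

S, R, R, R, R

Levofloxacin 4 μg/mL: ≤ 4 μg/mL ⇒ susceptible
Linezolid (256 μg/mL) ≥ 16 μg/mL → Resistant
Cefuroxime: 128 μg/mL is ≥ 64 μg/mL → R
Aztreonam (64 μg/mL) ≥ 2 μg/mL — resistant
Amoxicillin-clavulanate: 1 μg/mL is ≥ 1 μg/mL — Resistant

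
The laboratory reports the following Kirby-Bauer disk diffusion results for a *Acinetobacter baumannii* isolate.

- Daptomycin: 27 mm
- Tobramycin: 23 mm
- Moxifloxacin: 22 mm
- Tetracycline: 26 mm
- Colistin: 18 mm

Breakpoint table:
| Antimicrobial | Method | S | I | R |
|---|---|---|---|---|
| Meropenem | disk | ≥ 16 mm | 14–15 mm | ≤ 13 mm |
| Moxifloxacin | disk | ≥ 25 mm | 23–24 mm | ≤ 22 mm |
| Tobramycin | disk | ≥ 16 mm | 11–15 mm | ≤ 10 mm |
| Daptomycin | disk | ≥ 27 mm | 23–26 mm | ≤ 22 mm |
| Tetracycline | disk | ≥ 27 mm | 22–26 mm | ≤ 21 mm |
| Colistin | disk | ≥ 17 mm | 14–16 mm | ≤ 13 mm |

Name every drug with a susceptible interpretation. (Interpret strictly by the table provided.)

daptomycin, tobramycin, colistin

Daptomycin: 27 mm is ≥ 27 mm → susceptible
Tobramycin 23 mm: ≥ 16 mm → S
Moxifloxacin (22 mm) ≤ 22 mm → Resistant
Tetracycline: 26 mm is in 22–26 mm → I
Colistin (18 mm) ≥ 17 mm — S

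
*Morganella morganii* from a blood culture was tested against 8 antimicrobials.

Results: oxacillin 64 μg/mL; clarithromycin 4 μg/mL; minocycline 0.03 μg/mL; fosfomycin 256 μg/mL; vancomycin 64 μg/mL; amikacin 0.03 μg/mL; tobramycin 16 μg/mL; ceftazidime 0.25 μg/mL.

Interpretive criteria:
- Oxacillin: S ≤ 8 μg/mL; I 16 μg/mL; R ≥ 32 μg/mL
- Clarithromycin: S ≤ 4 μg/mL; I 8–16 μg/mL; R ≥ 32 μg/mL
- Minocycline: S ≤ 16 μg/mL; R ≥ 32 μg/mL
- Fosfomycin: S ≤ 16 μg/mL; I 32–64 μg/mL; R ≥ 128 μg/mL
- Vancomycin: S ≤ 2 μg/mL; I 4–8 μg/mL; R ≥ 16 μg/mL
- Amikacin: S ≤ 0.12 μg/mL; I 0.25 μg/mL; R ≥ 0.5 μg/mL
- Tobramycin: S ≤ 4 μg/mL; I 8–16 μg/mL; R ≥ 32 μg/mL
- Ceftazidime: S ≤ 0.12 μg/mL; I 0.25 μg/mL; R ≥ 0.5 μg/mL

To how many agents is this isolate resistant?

Oxacillin: 64 μg/mL is ≥ 32 μg/mL → resistant
Clarithromycin: 4 μg/mL is ≤ 4 μg/mL — susceptible
Minocycline 0.03 μg/mL: ≤ 16 μg/mL — susceptible
Fosfomycin: 256 μg/mL is ≥ 128 μg/mL → Resistant
Vancomycin: 64 μg/mL is ≥ 16 μg/mL → R
Amikacin: 0.03 μg/mL is ≤ 0.12 μg/mL ⇒ S
Tobramycin (16 μg/mL) in 8–16 μg/mL — Intermediate
Ceftazidime: 0.25 μg/mL is = 0.25 μg/mL → Intermediate
Resistant: 3

3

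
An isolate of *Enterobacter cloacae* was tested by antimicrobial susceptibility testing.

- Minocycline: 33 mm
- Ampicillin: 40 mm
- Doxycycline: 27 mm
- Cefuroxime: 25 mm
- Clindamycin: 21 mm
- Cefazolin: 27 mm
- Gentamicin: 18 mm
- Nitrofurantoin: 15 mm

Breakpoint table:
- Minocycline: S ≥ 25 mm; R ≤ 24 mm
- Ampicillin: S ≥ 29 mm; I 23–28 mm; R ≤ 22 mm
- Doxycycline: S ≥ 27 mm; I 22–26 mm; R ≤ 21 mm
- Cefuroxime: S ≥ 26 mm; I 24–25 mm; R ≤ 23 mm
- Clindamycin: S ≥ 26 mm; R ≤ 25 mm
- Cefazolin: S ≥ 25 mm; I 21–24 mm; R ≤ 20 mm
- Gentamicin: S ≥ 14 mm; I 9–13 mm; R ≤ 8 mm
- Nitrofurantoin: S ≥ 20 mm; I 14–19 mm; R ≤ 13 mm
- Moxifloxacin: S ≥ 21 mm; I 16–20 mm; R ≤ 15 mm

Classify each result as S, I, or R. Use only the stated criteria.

Minocycline 33 mm: ≥ 25 mm — susceptible
Ampicillin: 40 mm is ≥ 29 mm ⇒ S
Doxycycline (27 mm) ≥ 27 mm ⇒ susceptible
Cefuroxime: 25 mm is in 24–25 mm → Intermediate
Clindamycin: 21 mm is ≤ 25 mm ⇒ resistant
Cefazolin (27 mm) ≥ 25 mm — S
Gentamicin: 18 mm is ≥ 14 mm — susceptible
Nitrofurantoin (15 mm) in 14–19 mm — I

S, S, S, I, R, S, S, I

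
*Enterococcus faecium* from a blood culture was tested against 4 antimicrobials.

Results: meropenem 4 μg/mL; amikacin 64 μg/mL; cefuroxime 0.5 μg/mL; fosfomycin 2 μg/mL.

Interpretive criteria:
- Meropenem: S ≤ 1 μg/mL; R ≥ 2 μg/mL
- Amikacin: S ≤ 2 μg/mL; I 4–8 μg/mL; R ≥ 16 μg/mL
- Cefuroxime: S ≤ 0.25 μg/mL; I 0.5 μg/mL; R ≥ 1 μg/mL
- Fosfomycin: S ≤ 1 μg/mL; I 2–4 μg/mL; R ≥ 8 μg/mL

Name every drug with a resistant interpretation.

meropenem, amikacin

Meropenem 4 μg/mL: ≥ 2 μg/mL ⇒ Resistant
Amikacin (64 μg/mL) ≥ 16 μg/mL ⇒ R
Cefuroxime 0.5 μg/mL: = 0.5 μg/mL — Intermediate
Fosfomycin (2 μg/mL) in 2–4 μg/mL — intermediate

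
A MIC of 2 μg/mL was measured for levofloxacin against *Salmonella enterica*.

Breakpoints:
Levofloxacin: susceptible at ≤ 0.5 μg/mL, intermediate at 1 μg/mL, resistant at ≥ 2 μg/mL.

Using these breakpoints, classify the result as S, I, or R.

Levofloxacin (2 μg/mL) ≥ 2 μg/mL — R

Resistant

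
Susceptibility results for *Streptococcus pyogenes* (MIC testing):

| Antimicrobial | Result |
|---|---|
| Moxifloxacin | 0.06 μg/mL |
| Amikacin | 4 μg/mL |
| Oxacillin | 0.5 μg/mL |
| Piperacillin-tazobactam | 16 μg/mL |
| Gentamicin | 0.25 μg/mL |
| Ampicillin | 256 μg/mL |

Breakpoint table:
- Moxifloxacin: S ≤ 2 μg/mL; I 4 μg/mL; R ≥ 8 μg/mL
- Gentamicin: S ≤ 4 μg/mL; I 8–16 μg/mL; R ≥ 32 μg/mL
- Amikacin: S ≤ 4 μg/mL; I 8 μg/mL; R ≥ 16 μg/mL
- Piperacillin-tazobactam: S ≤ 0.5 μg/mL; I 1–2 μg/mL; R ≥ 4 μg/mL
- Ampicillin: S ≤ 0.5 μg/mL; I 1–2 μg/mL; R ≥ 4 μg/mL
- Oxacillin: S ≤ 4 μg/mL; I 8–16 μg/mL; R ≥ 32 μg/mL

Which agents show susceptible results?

Moxifloxacin (0.06 μg/mL) ≤ 2 μg/mL — Susceptible
Amikacin: 4 μg/mL is ≤ 4 μg/mL — susceptible
Oxacillin 0.5 μg/mL: ≤ 4 μg/mL ⇒ Susceptible
Piperacillin-tazobactam: 16 μg/mL is ≥ 4 μg/mL → resistant
Gentamicin: 0.25 μg/mL is ≤ 4 μg/mL ⇒ susceptible
Ampicillin: 256 μg/mL is ≥ 4 μg/mL → resistant

moxifloxacin, amikacin, oxacillin, gentamicin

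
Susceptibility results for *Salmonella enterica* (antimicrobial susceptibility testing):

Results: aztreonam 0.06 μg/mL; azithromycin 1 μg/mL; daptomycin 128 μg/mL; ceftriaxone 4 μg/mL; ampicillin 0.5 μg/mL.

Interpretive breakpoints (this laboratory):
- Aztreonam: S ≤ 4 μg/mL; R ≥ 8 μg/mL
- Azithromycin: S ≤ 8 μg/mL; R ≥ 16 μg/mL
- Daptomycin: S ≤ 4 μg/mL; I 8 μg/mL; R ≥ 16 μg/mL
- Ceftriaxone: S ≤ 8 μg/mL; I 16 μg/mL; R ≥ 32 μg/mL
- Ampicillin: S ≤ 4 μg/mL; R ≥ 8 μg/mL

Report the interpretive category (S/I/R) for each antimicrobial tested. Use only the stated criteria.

Aztreonam 0.06 μg/mL: ≤ 4 μg/mL → susceptible
Azithromycin: 1 μg/mL is ≤ 8 μg/mL → susceptible
Daptomycin (128 μg/mL) ≥ 16 μg/mL — R
Ceftriaxone: 4 μg/mL is ≤ 8 μg/mL — Susceptible
Ampicillin (0.5 μg/mL) ≤ 4 μg/mL — S

S, S, R, S, S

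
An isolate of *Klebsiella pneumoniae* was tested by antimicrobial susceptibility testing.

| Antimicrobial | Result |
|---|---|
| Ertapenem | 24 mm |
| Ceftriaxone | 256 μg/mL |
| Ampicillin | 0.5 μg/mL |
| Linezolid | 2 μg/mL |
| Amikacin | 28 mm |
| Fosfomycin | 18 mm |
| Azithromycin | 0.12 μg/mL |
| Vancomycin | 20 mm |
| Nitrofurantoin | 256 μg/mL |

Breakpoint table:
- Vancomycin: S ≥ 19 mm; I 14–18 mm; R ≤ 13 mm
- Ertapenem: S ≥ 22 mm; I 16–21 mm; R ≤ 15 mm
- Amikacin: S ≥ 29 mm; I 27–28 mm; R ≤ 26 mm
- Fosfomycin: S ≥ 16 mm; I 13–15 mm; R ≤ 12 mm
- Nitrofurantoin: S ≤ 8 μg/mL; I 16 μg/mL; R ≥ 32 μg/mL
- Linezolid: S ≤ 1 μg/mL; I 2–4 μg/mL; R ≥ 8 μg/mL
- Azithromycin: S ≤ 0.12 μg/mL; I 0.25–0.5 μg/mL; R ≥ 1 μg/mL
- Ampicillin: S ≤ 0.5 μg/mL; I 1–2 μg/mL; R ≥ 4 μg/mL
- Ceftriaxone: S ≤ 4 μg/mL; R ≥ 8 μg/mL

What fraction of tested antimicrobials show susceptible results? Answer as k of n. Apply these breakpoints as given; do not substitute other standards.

5 of 9

Ertapenem (24 mm) ≥ 22 mm → S
Ceftriaxone 256 μg/mL: ≥ 8 μg/mL ⇒ resistant
Ampicillin 0.5 μg/mL: ≤ 0.5 μg/mL — Susceptible
Linezolid (2 μg/mL) in 2–4 μg/mL — Intermediate
Amikacin (28 mm) in 27–28 mm — intermediate
Fosfomycin: 18 mm is ≥ 16 mm ⇒ S
Azithromycin: 0.12 μg/mL is ≤ 0.12 μg/mL ⇒ S
Vancomycin (20 mm) ≥ 19 mm ⇒ Susceptible
Nitrofurantoin 256 μg/mL: ≥ 32 μg/mL — Resistant
Susceptible: 5/9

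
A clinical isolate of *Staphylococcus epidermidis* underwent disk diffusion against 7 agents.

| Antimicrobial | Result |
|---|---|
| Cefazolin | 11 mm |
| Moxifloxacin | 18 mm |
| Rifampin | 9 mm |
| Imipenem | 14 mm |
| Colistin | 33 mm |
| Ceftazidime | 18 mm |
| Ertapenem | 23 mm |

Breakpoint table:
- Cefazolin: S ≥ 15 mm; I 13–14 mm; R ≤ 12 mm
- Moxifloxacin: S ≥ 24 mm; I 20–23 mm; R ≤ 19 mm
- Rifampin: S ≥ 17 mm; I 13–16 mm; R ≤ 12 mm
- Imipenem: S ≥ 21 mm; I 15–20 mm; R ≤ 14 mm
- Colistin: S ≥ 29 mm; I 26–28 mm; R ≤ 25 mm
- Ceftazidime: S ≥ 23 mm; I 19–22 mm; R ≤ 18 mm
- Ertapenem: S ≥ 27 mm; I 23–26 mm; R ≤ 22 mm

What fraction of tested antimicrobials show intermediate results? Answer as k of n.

1 of 7

Cefazolin: 11 mm is ≤ 12 mm ⇒ Resistant
Moxifloxacin (18 mm) ≤ 19 mm → Resistant
Rifampin: 9 mm is ≤ 12 mm — resistant
Imipenem: 14 mm is ≤ 14 mm ⇒ resistant
Colistin 33 mm: ≥ 29 mm — Susceptible
Ceftazidime 18 mm: ≤ 18 mm — Resistant
Ertapenem: 23 mm is in 23–26 mm → intermediate
Intermediate: 1/7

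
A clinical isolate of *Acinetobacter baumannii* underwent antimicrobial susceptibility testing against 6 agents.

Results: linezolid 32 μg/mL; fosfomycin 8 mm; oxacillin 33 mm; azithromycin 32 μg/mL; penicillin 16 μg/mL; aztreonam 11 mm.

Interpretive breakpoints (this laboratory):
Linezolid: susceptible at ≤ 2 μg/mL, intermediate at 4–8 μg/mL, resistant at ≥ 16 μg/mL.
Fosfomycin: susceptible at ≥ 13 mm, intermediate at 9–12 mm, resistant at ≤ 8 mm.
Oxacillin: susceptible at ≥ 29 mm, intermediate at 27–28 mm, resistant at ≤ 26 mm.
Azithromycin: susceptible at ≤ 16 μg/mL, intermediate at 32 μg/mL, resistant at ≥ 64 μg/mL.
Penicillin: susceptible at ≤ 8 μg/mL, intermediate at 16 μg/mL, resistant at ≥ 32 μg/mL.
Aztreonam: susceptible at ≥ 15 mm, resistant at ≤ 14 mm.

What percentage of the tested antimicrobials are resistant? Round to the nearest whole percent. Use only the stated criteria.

Linezolid 32 μg/mL: ≥ 16 μg/mL → resistant
Fosfomycin 8 mm: ≤ 8 mm → R
Oxacillin 33 mm: ≥ 29 mm — susceptible
Azithromycin: 32 μg/mL is = 32 μg/mL ⇒ Intermediate
Penicillin 16 μg/mL: = 16 μg/mL — Intermediate
Aztreonam: 11 mm is ≤ 14 mm — resistant
Resistant: 3/6

50%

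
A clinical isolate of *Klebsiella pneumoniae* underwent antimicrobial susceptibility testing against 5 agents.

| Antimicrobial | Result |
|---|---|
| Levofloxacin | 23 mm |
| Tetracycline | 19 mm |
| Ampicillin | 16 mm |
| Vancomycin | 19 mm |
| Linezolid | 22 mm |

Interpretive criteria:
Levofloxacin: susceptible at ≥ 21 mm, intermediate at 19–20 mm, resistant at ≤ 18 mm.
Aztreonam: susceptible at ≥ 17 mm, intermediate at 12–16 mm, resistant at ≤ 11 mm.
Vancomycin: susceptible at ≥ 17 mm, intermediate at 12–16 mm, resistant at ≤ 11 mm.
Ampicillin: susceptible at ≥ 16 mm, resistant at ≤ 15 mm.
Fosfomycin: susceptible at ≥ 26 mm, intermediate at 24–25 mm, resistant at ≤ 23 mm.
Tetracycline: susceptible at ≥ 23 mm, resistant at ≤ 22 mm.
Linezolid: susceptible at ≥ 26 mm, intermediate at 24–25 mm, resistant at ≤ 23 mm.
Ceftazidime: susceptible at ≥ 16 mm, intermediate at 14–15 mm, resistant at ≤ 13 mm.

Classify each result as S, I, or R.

Levofloxacin 23 mm: ≥ 21 mm — S
Tetracycline 19 mm: ≤ 22 mm ⇒ Resistant
Ampicillin 16 mm: ≥ 16 mm → susceptible
Vancomycin: 19 mm is ≥ 17 mm — Susceptible
Linezolid: 22 mm is ≤ 23 mm — R

S, R, S, S, R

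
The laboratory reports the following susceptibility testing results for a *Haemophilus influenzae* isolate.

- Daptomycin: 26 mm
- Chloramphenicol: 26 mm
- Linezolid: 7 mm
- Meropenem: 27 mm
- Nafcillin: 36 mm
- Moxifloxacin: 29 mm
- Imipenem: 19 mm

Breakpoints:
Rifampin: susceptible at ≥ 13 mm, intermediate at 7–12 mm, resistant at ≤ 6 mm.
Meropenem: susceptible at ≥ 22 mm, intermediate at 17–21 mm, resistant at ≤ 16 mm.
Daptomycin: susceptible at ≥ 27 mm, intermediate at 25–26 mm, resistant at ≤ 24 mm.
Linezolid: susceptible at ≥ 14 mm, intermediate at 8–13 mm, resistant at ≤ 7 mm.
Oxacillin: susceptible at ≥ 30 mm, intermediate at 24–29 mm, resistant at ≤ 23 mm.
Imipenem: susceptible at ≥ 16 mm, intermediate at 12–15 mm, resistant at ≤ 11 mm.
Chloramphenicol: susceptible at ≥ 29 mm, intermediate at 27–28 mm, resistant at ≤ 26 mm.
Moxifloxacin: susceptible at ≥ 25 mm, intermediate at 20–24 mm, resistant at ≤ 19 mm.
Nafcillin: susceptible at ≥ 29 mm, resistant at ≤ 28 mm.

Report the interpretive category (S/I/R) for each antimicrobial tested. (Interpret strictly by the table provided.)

Daptomycin (26 mm) in 25–26 mm ⇒ Intermediate
Chloramphenicol: 26 mm is ≤ 26 mm → resistant
Linezolid: 7 mm is ≤ 7 mm → Resistant
Meropenem 27 mm: ≥ 22 mm — susceptible
Nafcillin 36 mm: ≥ 29 mm → Susceptible
Moxifloxacin 29 mm: ≥ 25 mm → susceptible
Imipenem: 19 mm is ≥ 16 mm — S

I, R, R, S, S, S, S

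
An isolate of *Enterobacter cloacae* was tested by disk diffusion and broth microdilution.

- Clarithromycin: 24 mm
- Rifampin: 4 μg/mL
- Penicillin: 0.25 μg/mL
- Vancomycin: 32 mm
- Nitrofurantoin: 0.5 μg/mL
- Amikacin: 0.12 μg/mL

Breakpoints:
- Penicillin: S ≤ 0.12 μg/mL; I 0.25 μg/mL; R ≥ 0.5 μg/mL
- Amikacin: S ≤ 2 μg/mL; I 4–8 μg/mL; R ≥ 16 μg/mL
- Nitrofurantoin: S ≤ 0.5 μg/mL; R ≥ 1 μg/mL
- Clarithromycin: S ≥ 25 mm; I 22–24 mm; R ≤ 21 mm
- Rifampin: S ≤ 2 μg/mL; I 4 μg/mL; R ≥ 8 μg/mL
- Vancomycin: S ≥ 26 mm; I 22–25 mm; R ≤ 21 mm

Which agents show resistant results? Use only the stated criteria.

Clarithromycin 24 mm: in 22–24 mm → intermediate
Rifampin: 4 μg/mL is = 4 μg/mL ⇒ Intermediate
Penicillin: 0.25 μg/mL is = 0.25 μg/mL → Intermediate
Vancomycin 32 mm: ≥ 26 mm → susceptible
Nitrofurantoin 0.5 μg/mL: ≤ 0.5 μg/mL → Susceptible
Amikacin (0.12 μg/mL) ≤ 2 μg/mL — S

none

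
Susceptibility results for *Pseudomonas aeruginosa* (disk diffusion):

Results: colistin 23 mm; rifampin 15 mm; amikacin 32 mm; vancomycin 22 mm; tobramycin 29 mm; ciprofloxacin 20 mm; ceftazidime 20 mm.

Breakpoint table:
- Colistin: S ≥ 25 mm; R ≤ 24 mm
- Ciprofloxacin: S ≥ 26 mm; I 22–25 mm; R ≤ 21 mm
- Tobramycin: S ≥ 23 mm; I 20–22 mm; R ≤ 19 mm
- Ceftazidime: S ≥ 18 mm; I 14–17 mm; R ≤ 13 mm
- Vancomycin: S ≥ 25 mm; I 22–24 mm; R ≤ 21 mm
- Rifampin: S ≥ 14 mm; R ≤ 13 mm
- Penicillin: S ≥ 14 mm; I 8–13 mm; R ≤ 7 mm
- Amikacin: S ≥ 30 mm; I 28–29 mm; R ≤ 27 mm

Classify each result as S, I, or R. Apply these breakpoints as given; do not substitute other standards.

Colistin 23 mm: ≤ 24 mm — Resistant
Rifampin 15 mm: ≥ 14 mm → S
Amikacin 32 mm: ≥ 30 mm — Susceptible
Vancomycin: 22 mm is in 22–24 mm — intermediate
Tobramycin (29 mm) ≥ 23 mm ⇒ S
Ciprofloxacin: 20 mm is ≤ 21 mm — Resistant
Ceftazidime 20 mm: ≥ 18 mm — Susceptible

R, S, S, I, S, R, S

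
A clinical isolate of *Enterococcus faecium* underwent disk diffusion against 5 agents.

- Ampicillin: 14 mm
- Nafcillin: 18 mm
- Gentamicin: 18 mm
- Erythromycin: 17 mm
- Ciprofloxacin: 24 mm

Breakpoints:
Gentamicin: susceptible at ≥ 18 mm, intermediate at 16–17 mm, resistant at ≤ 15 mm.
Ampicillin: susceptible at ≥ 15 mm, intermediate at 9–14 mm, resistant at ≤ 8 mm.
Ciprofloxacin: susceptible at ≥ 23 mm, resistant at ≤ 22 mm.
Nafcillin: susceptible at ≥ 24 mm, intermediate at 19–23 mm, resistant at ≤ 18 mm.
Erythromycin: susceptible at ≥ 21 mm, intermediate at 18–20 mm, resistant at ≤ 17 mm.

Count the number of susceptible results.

Ampicillin 14 mm: in 9–14 mm → I
Nafcillin (18 mm) ≤ 18 mm ⇒ Resistant
Gentamicin: 18 mm is ≥ 18 mm ⇒ S
Erythromycin (17 mm) ≤ 17 mm ⇒ resistant
Ciprofloxacin 24 mm: ≥ 23 mm — S
Susceptible: 2

2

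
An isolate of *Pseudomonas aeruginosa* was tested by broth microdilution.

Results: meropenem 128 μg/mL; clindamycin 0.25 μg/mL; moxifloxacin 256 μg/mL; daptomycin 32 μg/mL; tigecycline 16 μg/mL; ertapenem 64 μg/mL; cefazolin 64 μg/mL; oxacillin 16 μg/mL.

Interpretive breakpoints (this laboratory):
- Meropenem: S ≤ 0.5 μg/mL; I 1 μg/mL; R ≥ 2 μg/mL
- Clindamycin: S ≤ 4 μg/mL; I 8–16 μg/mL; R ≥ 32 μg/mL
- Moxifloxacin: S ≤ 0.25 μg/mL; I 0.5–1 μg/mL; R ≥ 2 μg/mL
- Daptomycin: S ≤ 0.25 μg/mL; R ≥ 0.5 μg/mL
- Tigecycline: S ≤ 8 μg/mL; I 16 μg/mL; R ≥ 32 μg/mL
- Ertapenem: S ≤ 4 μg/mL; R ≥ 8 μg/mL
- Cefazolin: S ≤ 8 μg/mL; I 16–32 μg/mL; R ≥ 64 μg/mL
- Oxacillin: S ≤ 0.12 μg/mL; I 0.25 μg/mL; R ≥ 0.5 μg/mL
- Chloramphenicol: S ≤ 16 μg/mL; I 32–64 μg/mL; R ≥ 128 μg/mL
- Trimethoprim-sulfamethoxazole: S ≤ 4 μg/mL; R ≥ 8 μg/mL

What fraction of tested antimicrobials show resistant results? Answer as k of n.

6 of 8

Meropenem (128 μg/mL) ≥ 2 μg/mL ⇒ R
Clindamycin 0.25 μg/mL: ≤ 4 μg/mL — S
Moxifloxacin (256 μg/mL) ≥ 2 μg/mL → resistant
Daptomycin: 32 μg/mL is ≥ 0.5 μg/mL — Resistant
Tigecycline 16 μg/mL: = 16 μg/mL ⇒ intermediate
Ertapenem (64 μg/mL) ≥ 8 μg/mL — R
Cefazolin 64 μg/mL: ≥ 64 μg/mL — resistant
Oxacillin: 16 μg/mL is ≥ 0.5 μg/mL → R
Resistant: 6/8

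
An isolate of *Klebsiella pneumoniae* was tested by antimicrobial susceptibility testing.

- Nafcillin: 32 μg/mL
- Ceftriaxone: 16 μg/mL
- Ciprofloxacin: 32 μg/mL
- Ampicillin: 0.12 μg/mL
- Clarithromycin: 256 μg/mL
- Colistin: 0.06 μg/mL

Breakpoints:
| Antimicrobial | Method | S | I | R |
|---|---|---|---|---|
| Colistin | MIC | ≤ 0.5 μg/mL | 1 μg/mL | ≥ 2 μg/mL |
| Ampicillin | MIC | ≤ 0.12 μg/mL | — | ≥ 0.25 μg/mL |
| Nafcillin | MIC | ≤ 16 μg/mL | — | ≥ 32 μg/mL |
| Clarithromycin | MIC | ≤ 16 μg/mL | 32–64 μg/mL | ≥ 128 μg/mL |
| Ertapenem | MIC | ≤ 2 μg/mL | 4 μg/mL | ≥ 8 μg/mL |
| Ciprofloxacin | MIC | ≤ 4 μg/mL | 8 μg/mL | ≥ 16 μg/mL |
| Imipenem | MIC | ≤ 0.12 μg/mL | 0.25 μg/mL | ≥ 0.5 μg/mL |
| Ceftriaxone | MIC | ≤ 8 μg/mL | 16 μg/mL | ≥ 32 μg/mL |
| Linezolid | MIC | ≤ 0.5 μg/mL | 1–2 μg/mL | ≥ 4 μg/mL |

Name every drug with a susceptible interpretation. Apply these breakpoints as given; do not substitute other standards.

ampicillin, colistin

Nafcillin 32 μg/mL: ≥ 32 μg/mL — R
Ceftriaxone (16 μg/mL) = 16 μg/mL → intermediate
Ciprofloxacin 32 μg/mL: ≥ 16 μg/mL → resistant
Ampicillin (0.12 μg/mL) ≤ 0.12 μg/mL — Susceptible
Clarithromycin: 256 μg/mL is ≥ 128 μg/mL → R
Colistin (0.06 μg/mL) ≤ 0.5 μg/mL → S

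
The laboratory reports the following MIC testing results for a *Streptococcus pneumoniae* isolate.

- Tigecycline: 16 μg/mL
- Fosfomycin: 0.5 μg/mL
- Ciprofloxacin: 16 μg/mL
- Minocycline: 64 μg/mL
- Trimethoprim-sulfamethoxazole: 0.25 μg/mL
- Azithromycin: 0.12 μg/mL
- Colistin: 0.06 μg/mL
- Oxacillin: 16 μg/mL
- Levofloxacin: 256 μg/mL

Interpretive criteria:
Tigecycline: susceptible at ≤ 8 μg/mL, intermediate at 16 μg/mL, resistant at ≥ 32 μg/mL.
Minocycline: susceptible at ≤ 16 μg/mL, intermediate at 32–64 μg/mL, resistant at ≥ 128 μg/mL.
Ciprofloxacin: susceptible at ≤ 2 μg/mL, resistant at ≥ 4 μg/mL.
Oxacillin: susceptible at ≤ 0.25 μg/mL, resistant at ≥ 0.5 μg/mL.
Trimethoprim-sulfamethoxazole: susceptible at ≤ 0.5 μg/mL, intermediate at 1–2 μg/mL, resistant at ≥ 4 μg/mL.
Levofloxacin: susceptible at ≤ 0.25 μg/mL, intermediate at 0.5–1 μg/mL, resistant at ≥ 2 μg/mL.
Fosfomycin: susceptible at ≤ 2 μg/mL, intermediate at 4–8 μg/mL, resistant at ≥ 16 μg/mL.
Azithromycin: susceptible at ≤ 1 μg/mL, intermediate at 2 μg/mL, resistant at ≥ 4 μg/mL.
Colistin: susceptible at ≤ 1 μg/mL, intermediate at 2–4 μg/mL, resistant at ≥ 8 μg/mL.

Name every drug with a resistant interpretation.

ciprofloxacin, oxacillin, levofloxacin

Tigecycline: 16 μg/mL is = 16 μg/mL ⇒ Intermediate
Fosfomycin (0.5 μg/mL) ≤ 2 μg/mL → Susceptible
Ciprofloxacin 16 μg/mL: ≥ 4 μg/mL ⇒ R
Minocycline 64 μg/mL: in 32–64 μg/mL → Intermediate
Trimethoprim-sulfamethoxazole: 0.25 μg/mL is ≤ 0.5 μg/mL → S
Azithromycin: 0.12 μg/mL is ≤ 1 μg/mL → susceptible
Colistin (0.06 μg/mL) ≤ 1 μg/mL → S
Oxacillin 16 μg/mL: ≥ 0.5 μg/mL → resistant
Levofloxacin: 256 μg/mL is ≥ 2 μg/mL — R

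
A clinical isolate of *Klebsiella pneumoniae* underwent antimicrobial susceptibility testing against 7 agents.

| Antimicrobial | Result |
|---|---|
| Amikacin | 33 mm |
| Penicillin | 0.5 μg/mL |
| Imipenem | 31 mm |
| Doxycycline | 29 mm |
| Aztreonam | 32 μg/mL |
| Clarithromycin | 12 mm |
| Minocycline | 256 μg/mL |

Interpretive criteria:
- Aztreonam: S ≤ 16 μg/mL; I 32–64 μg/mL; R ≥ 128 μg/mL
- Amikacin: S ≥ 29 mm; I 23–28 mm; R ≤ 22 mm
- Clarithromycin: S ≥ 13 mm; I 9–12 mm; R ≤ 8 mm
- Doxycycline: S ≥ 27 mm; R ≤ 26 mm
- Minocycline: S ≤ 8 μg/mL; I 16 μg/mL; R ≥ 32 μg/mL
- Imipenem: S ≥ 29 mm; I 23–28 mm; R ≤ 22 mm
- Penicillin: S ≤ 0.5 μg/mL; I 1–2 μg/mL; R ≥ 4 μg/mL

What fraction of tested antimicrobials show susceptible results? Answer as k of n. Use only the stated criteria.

4 of 7

Amikacin (33 mm) ≥ 29 mm ⇒ S
Penicillin 0.5 μg/mL: ≤ 0.5 μg/mL → S
Imipenem: 31 mm is ≥ 29 mm ⇒ Susceptible
Doxycycline (29 mm) ≥ 27 mm ⇒ Susceptible
Aztreonam (32 μg/mL) in 32–64 μg/mL — intermediate
Clarithromycin (12 mm) in 9–12 mm — Intermediate
Minocycline 256 μg/mL: ≥ 32 μg/mL — resistant
Susceptible: 4/7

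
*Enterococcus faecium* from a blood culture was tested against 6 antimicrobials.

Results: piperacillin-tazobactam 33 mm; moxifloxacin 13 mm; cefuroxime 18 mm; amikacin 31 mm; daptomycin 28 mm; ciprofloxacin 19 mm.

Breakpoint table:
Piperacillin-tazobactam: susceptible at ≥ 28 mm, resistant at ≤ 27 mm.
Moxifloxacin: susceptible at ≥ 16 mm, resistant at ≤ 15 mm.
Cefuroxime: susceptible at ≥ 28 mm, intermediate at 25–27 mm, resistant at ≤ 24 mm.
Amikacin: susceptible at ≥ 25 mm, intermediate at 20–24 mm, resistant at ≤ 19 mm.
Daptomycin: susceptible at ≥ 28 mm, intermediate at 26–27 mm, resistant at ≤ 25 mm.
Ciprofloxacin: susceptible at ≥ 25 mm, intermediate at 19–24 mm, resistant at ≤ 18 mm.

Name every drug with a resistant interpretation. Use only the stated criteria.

moxifloxacin, cefuroxime

Piperacillin-tazobactam: 33 mm is ≥ 28 mm → susceptible
Moxifloxacin: 13 mm is ≤ 15 mm → R
Cefuroxime (18 mm) ≤ 24 mm ⇒ R
Amikacin 31 mm: ≥ 25 mm ⇒ Susceptible
Daptomycin 28 mm: ≥ 28 mm → Susceptible
Ciprofloxacin 19 mm: in 19–24 mm → intermediate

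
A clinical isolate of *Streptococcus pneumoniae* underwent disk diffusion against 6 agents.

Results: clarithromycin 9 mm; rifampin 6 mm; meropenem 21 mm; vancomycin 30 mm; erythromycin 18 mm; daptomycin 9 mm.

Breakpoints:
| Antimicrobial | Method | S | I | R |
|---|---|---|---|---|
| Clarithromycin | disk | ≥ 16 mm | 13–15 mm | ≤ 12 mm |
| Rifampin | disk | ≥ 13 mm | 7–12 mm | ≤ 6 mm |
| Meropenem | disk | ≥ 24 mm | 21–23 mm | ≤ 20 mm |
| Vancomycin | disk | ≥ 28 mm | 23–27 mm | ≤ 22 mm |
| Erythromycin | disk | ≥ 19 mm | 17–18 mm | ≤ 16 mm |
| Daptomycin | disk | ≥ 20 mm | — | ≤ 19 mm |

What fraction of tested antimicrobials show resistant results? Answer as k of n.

3 of 6

Clarithromycin: 9 mm is ≤ 12 mm ⇒ resistant
Rifampin 6 mm: ≤ 6 mm → Resistant
Meropenem (21 mm) in 21–23 mm → Intermediate
Vancomycin (30 mm) ≥ 28 mm — S
Erythromycin (18 mm) in 17–18 mm ⇒ intermediate
Daptomycin: 9 mm is ≤ 19 mm → resistant
Resistant: 3/6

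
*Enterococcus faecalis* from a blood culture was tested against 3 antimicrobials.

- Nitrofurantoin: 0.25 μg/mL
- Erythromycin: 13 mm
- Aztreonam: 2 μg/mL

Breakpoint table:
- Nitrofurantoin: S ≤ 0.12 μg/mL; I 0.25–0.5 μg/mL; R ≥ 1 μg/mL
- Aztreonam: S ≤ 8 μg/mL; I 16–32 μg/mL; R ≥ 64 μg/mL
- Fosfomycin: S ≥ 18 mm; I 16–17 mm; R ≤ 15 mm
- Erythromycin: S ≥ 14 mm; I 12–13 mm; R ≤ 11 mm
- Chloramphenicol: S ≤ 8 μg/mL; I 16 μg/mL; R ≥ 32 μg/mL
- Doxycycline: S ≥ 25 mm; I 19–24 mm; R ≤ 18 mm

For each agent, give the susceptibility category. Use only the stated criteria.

Nitrofurantoin: 0.25 μg/mL is in 0.25–0.5 μg/mL — Intermediate
Erythromycin: 13 mm is in 12–13 mm ⇒ Intermediate
Aztreonam: 2 μg/mL is ≤ 8 μg/mL — Susceptible

I, I, S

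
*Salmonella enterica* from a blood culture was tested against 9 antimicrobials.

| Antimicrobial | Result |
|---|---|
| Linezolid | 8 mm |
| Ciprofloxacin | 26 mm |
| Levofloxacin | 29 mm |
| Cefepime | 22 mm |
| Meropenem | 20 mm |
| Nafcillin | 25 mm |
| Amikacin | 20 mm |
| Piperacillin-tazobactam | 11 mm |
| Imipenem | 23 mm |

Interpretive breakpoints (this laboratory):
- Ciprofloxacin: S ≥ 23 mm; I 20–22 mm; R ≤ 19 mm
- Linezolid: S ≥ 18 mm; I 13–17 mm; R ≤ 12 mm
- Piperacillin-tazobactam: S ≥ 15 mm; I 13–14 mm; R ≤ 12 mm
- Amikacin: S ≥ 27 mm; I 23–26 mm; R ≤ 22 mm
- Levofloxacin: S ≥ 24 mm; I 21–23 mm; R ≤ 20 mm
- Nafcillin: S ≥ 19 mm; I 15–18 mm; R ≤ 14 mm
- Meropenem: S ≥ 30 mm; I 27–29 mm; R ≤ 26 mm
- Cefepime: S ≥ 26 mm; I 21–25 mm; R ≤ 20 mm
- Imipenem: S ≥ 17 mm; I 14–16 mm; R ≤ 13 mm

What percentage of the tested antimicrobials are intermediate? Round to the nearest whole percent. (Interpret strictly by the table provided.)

11%

Linezolid 8 mm: ≤ 12 mm ⇒ R
Ciprofloxacin (26 mm) ≥ 23 mm → Susceptible
Levofloxacin (29 mm) ≥ 24 mm → S
Cefepime (22 mm) in 21–25 mm — intermediate
Meropenem: 20 mm is ≤ 26 mm ⇒ resistant
Nafcillin (25 mm) ≥ 19 mm ⇒ S
Amikacin 20 mm: ≤ 22 mm ⇒ R
Piperacillin-tazobactam 11 mm: ≤ 12 mm → R
Imipenem: 23 mm is ≥ 17 mm → susceptible
Intermediate: 1/9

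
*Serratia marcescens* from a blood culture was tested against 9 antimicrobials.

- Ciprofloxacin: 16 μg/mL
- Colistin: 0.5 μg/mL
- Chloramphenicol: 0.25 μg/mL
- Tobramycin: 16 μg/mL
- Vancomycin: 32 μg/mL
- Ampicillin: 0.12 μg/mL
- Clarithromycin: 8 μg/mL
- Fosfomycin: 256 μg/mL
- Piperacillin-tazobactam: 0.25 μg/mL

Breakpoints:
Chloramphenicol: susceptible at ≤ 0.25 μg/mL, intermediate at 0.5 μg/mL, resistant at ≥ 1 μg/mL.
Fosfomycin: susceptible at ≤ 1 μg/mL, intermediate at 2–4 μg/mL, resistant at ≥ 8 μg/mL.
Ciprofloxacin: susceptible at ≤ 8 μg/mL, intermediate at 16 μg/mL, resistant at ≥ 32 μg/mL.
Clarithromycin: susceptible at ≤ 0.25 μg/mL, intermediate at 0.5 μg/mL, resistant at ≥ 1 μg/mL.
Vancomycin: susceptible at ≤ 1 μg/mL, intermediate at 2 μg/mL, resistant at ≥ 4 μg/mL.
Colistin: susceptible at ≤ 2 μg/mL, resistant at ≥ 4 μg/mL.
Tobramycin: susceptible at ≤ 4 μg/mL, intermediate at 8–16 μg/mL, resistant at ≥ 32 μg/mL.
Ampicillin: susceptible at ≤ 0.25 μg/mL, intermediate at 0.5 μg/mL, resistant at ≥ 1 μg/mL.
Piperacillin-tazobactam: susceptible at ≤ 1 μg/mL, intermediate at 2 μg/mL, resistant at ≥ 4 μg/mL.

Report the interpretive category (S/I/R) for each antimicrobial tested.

Ciprofloxacin 16 μg/mL: = 16 μg/mL — I
Colistin 0.5 μg/mL: ≤ 2 μg/mL — susceptible
Chloramphenicol: 0.25 μg/mL is ≤ 0.25 μg/mL → susceptible
Tobramycin: 16 μg/mL is in 8–16 μg/mL ⇒ Intermediate
Vancomycin: 32 μg/mL is ≥ 4 μg/mL — R
Ampicillin: 0.12 μg/mL is ≤ 0.25 μg/mL ⇒ Susceptible
Clarithromycin 8 μg/mL: ≥ 1 μg/mL → resistant
Fosfomycin (256 μg/mL) ≥ 8 μg/mL ⇒ resistant
Piperacillin-tazobactam: 0.25 μg/mL is ≤ 1 μg/mL → Susceptible

I, S, S, I, R, S, R, R, S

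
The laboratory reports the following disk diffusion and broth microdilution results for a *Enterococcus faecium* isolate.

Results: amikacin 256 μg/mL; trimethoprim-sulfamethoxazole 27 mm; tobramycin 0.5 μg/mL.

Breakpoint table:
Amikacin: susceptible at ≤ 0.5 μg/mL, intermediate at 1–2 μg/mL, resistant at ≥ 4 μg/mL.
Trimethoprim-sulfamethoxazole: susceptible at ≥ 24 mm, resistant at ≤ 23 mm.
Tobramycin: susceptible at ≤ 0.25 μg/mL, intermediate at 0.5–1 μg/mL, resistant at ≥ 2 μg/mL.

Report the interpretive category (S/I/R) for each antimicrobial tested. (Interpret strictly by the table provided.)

R, S, I

Amikacin 256 μg/mL: ≥ 4 μg/mL — resistant
Trimethoprim-sulfamethoxazole 27 mm: ≥ 24 mm → susceptible
Tobramycin: 0.5 μg/mL is in 0.5–1 μg/mL ⇒ intermediate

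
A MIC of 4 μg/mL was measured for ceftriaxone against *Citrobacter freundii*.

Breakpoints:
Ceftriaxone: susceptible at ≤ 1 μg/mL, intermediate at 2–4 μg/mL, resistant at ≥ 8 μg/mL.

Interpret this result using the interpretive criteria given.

Ceftriaxone: 4 μg/mL is in 2–4 μg/mL → Intermediate

I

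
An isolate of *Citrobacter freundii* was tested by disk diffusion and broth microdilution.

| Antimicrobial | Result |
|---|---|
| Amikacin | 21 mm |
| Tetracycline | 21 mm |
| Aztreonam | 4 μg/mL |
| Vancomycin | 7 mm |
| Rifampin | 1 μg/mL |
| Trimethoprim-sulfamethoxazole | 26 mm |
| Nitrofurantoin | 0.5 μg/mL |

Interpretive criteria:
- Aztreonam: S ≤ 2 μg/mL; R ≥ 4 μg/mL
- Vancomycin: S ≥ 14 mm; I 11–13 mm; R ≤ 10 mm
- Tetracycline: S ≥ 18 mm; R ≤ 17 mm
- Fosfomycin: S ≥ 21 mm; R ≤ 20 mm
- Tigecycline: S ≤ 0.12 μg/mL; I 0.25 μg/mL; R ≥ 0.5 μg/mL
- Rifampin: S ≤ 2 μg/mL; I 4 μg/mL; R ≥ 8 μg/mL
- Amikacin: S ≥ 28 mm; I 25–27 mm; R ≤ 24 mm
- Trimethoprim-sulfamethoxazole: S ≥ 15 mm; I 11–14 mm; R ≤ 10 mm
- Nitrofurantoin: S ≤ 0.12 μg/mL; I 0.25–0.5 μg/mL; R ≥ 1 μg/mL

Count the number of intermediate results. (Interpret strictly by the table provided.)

1

Amikacin 21 mm: ≤ 24 mm ⇒ Resistant
Tetracycline: 21 mm is ≥ 18 mm → S
Aztreonam: 4 μg/mL is ≥ 4 μg/mL ⇒ Resistant
Vancomycin (7 mm) ≤ 10 mm — Resistant
Rifampin (1 μg/mL) ≤ 2 μg/mL ⇒ S
Trimethoprim-sulfamethoxazole: 26 mm is ≥ 15 mm ⇒ susceptible
Nitrofurantoin: 0.5 μg/mL is in 0.25–0.5 μg/mL — intermediate
Intermediate: 1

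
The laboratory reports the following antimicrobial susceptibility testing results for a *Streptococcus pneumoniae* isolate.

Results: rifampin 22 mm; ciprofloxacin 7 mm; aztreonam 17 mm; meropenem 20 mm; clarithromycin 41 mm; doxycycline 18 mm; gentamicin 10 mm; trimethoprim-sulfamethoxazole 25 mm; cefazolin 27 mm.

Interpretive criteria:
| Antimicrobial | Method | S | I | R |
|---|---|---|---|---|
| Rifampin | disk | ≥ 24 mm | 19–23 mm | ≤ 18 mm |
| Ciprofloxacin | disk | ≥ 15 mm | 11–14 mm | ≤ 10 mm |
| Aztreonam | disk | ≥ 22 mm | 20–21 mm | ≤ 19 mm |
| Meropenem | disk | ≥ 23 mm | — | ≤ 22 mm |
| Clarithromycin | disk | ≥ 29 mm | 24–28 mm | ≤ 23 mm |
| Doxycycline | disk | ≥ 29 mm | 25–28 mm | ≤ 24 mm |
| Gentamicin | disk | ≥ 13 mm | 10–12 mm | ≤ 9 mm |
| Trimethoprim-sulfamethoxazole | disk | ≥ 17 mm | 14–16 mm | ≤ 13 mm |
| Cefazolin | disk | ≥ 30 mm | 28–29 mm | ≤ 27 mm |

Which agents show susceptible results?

clarithromycin, trimethoprim-sulfamethoxazole

Rifampin (22 mm) in 19–23 mm ⇒ I
Ciprofloxacin 7 mm: ≤ 10 mm → R
Aztreonam: 17 mm is ≤ 19 mm ⇒ R
Meropenem: 20 mm is ≤ 22 mm — Resistant
Clarithromycin 41 mm: ≥ 29 mm ⇒ Susceptible
Doxycycline (18 mm) ≤ 24 mm — R
Gentamicin: 10 mm is in 10–12 mm → I
Trimethoprim-sulfamethoxazole: 25 mm is ≥ 17 mm → S
Cefazolin: 27 mm is ≤ 27 mm — R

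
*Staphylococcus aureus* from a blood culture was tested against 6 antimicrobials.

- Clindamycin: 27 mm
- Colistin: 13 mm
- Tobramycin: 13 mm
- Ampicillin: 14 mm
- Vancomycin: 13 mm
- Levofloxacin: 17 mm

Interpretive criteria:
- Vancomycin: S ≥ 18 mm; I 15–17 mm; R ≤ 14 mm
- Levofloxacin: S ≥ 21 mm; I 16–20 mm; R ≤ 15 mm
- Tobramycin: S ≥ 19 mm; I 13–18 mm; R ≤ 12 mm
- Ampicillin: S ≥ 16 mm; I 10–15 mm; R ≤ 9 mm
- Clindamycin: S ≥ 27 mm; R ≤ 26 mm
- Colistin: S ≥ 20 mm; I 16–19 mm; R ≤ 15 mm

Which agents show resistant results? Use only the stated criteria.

colistin, vancomycin

Clindamycin 27 mm: ≥ 27 mm → S
Colistin (13 mm) ≤ 15 mm — resistant
Tobramycin: 13 mm is in 13–18 mm ⇒ Intermediate
Ampicillin 14 mm: in 10–15 mm ⇒ Intermediate
Vancomycin: 13 mm is ≤ 14 mm → R
Levofloxacin 17 mm: in 16–20 mm → I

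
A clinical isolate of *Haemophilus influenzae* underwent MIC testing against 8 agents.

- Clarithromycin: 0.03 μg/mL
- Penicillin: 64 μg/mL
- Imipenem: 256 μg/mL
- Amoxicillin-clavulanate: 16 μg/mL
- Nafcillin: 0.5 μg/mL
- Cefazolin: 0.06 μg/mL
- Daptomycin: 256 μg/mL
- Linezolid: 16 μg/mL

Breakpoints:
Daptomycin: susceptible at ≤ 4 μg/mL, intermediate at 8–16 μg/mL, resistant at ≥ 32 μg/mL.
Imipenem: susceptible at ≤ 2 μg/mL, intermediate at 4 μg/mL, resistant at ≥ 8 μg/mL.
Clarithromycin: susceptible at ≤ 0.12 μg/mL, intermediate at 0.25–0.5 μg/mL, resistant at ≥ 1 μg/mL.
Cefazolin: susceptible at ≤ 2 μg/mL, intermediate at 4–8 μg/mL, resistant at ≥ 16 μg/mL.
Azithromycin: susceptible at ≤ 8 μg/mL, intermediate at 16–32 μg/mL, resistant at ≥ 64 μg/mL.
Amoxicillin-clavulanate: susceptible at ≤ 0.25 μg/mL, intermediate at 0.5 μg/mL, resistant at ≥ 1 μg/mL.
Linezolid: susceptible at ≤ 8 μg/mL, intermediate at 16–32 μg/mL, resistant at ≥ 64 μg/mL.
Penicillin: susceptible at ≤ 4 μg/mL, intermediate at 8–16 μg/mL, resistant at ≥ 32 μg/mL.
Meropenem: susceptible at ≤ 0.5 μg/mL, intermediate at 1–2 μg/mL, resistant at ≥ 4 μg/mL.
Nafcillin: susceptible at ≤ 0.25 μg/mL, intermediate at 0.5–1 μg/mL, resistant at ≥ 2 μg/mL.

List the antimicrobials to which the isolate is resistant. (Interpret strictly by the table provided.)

penicillin, imipenem, amoxicillin-clavulanate, daptomycin

Clarithromycin 0.03 μg/mL: ≤ 0.12 μg/mL → susceptible
Penicillin (64 μg/mL) ≥ 32 μg/mL → R
Imipenem 256 μg/mL: ≥ 8 μg/mL — R
Amoxicillin-clavulanate: 16 μg/mL is ≥ 1 μg/mL → resistant
Nafcillin (0.5 μg/mL) in 0.5–1 μg/mL ⇒ intermediate
Cefazolin: 0.06 μg/mL is ≤ 2 μg/mL — Susceptible
Daptomycin (256 μg/mL) ≥ 32 μg/mL — resistant
Linezolid 16 μg/mL: in 16–32 μg/mL — intermediate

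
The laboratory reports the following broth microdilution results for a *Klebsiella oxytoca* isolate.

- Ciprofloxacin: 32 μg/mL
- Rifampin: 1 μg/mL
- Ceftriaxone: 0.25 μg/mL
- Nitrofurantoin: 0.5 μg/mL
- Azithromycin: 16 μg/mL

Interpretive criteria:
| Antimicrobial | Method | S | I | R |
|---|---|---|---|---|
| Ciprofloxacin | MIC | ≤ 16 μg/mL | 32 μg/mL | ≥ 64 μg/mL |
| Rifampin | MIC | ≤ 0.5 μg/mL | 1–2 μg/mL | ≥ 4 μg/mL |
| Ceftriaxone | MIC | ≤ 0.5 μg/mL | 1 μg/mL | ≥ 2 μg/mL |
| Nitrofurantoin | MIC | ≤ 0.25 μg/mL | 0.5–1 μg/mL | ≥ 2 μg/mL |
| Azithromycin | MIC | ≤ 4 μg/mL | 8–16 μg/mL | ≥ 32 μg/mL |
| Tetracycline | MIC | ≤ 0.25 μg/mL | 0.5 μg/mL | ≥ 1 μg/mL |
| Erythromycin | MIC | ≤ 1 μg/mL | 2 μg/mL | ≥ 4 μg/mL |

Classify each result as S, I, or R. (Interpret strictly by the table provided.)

Ciprofloxacin 32 μg/mL: = 32 μg/mL → Intermediate
Rifampin: 1 μg/mL is in 1–2 μg/mL ⇒ I
Ceftriaxone: 0.25 μg/mL is ≤ 0.5 μg/mL — Susceptible
Nitrofurantoin 0.5 μg/mL: in 0.5–1 μg/mL → intermediate
Azithromycin 16 μg/mL: in 8–16 μg/mL ⇒ Intermediate

I, I, S, I, I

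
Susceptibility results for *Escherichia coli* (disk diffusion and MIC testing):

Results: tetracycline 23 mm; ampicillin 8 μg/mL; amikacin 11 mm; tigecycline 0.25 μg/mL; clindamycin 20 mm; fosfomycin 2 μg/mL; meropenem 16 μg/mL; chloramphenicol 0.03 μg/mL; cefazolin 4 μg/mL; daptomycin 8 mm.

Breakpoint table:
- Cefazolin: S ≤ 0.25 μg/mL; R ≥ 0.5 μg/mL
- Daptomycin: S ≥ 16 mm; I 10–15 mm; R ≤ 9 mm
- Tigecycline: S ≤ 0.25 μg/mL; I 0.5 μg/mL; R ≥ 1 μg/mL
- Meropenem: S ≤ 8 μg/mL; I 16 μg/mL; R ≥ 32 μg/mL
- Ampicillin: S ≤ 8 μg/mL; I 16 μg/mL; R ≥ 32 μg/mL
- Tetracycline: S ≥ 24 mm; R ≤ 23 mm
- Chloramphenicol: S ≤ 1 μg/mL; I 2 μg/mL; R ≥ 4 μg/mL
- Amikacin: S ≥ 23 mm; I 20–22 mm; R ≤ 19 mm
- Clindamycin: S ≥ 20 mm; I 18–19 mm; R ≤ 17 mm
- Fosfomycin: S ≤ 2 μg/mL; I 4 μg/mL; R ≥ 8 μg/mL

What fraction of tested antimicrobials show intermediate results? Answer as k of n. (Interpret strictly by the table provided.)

1 of 10

Tetracycline 23 mm: ≤ 23 mm ⇒ Resistant
Ampicillin: 8 μg/mL is ≤ 8 μg/mL — Susceptible
Amikacin 11 mm: ≤ 19 mm → Resistant
Tigecycline (0.25 μg/mL) ≤ 0.25 μg/mL → Susceptible
Clindamycin 20 mm: ≥ 20 mm ⇒ susceptible
Fosfomycin: 2 μg/mL is ≤ 2 μg/mL — Susceptible
Meropenem (16 μg/mL) = 16 μg/mL ⇒ Intermediate
Chloramphenicol: 0.03 μg/mL is ≤ 1 μg/mL ⇒ susceptible
Cefazolin: 4 μg/mL is ≥ 0.5 μg/mL — resistant
Daptomycin (8 mm) ≤ 9 mm — Resistant
Intermediate: 1/10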